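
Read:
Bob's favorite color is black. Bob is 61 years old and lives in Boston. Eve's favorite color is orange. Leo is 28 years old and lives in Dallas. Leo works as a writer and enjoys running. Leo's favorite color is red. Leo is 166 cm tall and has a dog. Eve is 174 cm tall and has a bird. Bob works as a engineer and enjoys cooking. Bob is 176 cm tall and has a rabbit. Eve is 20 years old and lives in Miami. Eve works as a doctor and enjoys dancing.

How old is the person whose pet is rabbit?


Person with pet=rabbit is Bob, age 61

61


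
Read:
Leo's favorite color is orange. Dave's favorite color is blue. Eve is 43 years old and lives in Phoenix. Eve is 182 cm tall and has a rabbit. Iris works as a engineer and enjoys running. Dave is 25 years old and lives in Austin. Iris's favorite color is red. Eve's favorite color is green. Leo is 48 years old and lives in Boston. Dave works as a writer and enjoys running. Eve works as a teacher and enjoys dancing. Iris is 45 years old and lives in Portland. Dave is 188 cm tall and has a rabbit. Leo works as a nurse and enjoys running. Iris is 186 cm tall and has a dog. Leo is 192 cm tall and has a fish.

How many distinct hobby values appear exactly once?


Unique hobby values: 1

1


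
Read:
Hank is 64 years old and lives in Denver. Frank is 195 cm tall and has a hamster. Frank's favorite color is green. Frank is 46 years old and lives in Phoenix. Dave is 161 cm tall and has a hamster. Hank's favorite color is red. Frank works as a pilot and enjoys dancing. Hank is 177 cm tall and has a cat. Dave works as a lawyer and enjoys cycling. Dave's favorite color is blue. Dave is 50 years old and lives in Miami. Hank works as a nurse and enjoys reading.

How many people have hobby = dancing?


Count: 1

1


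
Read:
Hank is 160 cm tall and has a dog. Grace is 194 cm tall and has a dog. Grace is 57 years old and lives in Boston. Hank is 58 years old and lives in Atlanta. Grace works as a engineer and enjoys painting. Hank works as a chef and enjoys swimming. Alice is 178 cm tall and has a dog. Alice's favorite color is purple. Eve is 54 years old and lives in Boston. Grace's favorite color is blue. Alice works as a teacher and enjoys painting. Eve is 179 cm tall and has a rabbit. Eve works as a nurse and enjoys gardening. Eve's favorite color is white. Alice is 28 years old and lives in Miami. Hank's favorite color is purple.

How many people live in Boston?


Count in Boston: 2

2


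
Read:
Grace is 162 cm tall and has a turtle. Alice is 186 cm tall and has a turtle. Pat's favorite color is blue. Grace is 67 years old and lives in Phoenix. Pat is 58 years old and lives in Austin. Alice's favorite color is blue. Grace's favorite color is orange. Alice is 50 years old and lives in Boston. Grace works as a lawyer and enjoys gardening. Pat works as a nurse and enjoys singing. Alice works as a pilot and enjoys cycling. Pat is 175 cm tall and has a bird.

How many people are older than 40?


Filter: 3

3


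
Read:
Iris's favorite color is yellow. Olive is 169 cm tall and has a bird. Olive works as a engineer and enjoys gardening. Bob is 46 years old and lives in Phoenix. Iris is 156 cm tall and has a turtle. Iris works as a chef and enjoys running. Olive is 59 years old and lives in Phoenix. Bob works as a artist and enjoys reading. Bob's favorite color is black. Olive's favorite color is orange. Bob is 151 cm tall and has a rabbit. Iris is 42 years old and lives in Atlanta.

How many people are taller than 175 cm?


Taller than 175: 0

0


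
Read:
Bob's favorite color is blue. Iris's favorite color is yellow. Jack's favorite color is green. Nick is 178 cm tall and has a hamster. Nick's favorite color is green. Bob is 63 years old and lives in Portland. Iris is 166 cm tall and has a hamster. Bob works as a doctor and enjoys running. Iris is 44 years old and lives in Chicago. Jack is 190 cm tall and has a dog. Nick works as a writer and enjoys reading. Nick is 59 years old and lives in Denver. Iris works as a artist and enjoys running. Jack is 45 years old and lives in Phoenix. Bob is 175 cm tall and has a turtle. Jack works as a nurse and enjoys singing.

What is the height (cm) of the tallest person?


Tallest: Jack at 190 cm

190


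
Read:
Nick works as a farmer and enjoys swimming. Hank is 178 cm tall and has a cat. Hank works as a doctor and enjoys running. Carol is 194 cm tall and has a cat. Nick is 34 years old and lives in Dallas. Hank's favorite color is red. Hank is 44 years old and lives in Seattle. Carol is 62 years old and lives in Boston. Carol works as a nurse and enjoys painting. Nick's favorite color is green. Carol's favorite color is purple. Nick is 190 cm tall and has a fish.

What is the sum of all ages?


44+62+34 = 140

140


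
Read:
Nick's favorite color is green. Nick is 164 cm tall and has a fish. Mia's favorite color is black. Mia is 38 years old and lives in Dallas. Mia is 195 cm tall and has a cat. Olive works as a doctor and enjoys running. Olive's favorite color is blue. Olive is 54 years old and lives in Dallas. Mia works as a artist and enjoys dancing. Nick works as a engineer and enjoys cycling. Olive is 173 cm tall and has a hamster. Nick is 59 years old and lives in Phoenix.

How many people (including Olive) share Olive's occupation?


Olive is a doctor. Count = 1

1


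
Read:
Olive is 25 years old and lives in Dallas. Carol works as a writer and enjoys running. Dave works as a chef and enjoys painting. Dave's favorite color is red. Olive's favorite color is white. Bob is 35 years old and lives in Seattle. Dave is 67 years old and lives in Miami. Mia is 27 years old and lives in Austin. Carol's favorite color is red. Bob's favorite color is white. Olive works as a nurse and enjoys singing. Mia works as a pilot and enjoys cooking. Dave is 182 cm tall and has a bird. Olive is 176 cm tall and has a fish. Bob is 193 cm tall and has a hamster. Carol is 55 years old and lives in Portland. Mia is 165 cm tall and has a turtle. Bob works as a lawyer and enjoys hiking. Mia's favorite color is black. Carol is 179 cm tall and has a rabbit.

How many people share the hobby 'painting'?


Count: 1

1


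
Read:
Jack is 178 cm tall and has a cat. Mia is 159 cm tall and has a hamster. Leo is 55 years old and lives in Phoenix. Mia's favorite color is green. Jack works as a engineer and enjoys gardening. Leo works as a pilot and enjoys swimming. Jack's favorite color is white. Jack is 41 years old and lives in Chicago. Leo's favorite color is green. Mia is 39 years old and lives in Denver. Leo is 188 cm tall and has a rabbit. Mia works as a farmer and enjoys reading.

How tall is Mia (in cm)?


Mia is 159 cm tall

159


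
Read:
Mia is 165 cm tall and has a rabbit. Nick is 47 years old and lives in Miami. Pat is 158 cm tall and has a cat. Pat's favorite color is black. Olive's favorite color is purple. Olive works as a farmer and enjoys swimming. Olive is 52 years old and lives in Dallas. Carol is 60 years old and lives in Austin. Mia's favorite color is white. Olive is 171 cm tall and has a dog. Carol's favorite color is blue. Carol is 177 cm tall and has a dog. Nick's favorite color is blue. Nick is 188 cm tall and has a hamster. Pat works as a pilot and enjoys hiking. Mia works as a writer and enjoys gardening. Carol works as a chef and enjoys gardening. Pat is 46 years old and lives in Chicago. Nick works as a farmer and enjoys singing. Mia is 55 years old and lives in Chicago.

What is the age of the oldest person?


Oldest: Carol at 60

60


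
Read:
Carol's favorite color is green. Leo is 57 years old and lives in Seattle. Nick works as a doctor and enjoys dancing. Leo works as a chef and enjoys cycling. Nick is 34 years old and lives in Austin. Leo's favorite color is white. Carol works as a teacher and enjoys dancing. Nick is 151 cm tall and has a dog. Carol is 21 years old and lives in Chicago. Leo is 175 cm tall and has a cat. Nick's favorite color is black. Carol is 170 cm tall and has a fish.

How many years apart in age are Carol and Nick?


21 vs 34, diff = 13

13


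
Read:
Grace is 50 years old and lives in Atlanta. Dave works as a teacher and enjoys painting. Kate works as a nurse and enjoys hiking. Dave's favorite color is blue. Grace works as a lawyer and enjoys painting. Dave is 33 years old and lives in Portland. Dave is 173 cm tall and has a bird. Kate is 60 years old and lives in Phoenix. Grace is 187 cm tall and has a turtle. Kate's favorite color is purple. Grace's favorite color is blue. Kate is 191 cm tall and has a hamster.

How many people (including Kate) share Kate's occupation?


Kate is a nurse. Count = 1

1


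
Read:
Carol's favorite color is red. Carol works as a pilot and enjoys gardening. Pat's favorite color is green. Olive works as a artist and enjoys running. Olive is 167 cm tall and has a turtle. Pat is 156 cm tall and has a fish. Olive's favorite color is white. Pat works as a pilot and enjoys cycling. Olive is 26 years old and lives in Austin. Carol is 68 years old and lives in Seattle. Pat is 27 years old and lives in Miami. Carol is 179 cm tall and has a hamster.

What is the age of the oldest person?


Oldest: Carol at 68

68


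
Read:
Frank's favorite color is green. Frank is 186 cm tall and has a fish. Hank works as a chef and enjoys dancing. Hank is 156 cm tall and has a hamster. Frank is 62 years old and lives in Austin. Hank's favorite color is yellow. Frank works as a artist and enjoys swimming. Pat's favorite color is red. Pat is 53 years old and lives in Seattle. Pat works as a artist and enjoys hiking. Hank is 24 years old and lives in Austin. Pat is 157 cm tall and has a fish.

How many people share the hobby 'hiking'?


Count: 1

1


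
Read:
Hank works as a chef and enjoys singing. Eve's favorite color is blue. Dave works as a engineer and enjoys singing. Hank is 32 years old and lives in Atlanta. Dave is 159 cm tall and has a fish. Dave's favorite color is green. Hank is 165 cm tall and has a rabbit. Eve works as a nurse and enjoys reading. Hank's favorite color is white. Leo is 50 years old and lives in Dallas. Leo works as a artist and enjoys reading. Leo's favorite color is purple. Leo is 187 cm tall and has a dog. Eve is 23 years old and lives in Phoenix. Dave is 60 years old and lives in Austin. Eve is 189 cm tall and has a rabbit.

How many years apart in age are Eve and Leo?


23 vs 50, diff = 27

27


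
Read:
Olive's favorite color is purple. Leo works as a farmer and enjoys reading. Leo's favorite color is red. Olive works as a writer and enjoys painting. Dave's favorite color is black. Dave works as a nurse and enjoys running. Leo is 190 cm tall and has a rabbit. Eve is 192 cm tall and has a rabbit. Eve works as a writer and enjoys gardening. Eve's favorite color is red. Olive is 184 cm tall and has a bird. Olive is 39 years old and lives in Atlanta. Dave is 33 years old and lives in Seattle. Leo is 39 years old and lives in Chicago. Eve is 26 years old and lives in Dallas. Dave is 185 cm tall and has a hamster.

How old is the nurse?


The nurse is Dave, age 33

33


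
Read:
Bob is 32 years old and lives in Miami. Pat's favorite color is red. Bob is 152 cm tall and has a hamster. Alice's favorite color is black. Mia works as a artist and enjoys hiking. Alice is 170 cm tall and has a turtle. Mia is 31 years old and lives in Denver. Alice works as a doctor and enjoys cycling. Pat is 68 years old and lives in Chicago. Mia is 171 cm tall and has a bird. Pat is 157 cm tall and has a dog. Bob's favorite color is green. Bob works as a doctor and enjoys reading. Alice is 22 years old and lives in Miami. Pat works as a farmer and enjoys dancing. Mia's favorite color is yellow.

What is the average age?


Sum=153, n=4, avg=38.25

38.25


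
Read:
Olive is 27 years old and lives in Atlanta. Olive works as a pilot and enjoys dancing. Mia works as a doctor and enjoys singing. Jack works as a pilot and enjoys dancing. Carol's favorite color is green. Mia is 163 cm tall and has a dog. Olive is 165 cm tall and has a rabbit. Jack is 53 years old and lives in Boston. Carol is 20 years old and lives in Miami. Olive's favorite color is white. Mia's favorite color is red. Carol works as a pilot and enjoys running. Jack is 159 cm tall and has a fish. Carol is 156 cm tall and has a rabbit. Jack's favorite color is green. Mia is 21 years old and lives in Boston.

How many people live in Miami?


Count in Miami: 1

1


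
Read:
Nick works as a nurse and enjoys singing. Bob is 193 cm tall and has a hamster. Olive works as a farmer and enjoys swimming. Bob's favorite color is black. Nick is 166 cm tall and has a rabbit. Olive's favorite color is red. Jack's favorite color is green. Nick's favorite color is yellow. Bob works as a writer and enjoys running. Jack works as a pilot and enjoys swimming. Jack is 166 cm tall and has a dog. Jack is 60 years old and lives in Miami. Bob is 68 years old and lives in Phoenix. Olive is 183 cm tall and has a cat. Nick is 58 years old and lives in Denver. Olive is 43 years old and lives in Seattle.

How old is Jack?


Jack is 60 years old

60


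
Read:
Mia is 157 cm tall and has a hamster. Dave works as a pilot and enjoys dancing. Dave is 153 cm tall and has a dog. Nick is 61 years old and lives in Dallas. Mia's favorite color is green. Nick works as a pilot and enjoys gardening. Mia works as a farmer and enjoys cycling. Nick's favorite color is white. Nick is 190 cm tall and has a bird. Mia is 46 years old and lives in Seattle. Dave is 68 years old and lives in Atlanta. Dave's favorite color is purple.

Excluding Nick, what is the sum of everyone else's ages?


Sum (excluding Nick): 114

114


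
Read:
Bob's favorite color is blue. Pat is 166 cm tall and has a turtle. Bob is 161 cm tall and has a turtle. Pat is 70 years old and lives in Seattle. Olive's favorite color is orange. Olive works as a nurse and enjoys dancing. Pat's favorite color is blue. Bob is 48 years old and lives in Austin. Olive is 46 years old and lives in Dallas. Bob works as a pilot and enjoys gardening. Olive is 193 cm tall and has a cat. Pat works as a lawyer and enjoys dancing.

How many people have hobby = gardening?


Count: 1

1


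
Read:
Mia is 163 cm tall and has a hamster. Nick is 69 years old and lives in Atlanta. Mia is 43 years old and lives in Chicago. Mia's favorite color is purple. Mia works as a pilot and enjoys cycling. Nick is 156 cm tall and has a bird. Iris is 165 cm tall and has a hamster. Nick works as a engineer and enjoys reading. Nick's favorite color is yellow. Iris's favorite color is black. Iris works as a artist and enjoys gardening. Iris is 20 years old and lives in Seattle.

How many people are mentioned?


People: Nick, Mia, Iris. Count = 3

3


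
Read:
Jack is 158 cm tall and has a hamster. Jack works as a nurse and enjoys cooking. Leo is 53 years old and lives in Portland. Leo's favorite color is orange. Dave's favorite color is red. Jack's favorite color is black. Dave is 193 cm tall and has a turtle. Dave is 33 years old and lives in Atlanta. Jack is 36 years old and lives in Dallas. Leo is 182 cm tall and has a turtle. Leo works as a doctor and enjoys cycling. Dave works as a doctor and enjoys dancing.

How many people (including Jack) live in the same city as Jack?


Jack lives in Dallas. Count = 1

1


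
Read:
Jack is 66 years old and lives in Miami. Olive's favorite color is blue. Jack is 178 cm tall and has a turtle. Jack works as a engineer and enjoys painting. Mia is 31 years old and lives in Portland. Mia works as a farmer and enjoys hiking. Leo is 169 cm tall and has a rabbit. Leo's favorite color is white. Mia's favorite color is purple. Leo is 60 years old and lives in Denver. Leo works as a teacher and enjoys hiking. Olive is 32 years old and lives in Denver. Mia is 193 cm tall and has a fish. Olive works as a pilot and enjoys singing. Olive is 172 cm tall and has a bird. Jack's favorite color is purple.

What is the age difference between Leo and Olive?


|60 - 32| = 28

28


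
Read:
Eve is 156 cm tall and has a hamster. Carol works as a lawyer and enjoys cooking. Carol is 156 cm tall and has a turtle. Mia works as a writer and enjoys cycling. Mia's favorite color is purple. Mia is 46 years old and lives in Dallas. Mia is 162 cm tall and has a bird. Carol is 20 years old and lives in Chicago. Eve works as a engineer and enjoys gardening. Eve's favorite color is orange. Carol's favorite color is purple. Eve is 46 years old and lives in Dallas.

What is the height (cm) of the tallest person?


Tallest: Mia at 162 cm

162


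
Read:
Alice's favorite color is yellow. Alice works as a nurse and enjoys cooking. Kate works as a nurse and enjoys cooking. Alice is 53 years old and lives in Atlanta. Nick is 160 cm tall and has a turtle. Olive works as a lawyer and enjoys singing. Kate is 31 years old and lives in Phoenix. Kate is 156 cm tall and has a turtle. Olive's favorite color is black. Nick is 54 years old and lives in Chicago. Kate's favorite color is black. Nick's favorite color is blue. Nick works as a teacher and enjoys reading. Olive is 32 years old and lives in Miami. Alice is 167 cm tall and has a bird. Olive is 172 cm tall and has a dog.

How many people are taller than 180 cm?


Taller than 180: 0

0


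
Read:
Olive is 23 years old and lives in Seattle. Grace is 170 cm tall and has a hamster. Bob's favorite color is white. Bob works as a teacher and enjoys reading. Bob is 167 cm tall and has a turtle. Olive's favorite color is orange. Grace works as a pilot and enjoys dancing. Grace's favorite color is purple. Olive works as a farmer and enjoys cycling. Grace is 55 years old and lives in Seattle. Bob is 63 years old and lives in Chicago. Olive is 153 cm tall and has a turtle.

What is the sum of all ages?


55+63+23 = 141

141


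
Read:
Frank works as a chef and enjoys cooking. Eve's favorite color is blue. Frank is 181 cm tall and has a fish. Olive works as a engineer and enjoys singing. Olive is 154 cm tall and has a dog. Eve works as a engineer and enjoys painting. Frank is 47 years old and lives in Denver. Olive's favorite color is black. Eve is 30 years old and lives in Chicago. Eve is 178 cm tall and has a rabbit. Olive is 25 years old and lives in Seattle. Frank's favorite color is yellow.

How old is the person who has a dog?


Person with dog is Olive, age 25

25


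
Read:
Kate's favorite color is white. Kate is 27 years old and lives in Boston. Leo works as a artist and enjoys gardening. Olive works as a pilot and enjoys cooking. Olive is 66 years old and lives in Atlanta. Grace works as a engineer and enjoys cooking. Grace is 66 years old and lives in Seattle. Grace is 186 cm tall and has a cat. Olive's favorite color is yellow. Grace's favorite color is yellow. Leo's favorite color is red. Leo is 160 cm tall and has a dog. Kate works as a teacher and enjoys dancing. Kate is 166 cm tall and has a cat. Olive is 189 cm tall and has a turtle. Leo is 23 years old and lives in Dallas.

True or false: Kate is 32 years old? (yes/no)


Kate is actually 27. no

no


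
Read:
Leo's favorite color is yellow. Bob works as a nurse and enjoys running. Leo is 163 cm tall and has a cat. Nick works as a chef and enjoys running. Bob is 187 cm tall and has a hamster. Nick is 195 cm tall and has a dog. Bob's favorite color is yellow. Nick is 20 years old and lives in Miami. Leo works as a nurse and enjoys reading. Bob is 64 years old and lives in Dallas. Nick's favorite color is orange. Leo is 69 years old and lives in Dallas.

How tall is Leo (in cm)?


Leo is 163 cm tall

163


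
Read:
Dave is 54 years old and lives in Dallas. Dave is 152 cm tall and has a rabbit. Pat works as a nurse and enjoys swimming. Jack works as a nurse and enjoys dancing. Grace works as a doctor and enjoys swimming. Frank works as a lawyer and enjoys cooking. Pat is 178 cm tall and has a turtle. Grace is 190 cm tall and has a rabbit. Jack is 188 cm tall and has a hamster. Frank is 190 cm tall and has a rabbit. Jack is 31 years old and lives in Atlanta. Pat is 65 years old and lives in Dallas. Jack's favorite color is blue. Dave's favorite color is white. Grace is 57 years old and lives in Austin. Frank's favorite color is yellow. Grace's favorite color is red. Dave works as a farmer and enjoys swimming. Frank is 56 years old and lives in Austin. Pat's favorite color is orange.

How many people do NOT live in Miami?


Not in Miami: 5

5


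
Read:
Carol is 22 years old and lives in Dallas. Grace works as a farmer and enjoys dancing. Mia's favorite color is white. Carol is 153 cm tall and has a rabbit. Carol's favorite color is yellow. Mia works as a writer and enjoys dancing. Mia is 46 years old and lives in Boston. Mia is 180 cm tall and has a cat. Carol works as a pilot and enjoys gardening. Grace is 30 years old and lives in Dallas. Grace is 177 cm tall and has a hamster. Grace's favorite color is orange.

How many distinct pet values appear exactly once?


Unique pet values: 3

3


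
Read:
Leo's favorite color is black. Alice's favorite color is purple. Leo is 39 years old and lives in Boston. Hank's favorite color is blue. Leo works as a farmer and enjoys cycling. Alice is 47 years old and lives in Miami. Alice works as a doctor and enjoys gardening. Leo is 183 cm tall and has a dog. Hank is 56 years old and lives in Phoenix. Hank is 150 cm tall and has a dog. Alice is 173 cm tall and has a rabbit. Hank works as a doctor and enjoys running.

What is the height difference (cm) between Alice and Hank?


|173 - 150| = 23

23


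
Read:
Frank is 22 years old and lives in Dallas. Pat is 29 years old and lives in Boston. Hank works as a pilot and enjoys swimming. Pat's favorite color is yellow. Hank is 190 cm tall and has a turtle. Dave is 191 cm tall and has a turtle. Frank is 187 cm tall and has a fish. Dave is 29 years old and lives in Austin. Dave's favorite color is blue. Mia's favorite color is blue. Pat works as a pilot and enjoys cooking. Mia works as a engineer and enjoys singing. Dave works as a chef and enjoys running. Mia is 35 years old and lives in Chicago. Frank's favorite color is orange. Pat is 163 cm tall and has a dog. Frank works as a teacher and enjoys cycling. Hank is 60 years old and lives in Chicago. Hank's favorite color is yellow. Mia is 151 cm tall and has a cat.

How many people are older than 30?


Filter: 2

2


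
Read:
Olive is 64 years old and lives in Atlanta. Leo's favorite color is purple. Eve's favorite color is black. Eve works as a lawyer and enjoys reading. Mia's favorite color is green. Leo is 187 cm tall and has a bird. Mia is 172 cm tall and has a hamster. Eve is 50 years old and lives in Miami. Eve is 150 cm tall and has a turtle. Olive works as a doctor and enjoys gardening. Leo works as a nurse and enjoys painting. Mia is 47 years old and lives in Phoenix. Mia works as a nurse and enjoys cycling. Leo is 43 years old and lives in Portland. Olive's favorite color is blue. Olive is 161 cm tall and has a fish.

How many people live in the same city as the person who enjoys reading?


Person with hobby reading is Eve, city Miami. Count = 1

1


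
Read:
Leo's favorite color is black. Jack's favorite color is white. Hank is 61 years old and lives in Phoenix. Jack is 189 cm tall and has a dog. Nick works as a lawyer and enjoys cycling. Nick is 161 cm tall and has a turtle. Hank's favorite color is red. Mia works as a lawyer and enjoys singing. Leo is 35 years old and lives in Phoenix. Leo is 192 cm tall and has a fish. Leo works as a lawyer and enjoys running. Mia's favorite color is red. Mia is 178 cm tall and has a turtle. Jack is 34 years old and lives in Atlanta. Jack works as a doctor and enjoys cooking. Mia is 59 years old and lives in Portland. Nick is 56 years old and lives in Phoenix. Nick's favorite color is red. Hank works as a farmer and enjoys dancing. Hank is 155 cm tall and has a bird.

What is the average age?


Sum=245, n=5, avg=49

49


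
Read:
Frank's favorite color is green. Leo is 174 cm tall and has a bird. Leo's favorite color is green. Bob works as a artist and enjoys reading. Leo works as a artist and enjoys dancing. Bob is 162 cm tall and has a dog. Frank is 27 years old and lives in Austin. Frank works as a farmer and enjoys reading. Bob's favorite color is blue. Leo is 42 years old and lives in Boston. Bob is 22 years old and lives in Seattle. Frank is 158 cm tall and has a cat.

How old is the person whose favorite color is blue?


Person with favorite color=blue is Bob, age 22

22


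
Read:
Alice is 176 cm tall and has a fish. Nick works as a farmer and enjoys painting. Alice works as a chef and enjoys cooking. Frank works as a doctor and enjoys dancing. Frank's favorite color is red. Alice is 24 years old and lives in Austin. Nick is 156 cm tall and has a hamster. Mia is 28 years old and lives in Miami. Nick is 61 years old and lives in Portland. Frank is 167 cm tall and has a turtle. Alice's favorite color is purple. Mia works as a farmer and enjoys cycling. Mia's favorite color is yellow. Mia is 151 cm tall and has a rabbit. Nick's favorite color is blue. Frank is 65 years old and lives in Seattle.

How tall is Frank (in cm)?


Frank is 167 cm tall

167


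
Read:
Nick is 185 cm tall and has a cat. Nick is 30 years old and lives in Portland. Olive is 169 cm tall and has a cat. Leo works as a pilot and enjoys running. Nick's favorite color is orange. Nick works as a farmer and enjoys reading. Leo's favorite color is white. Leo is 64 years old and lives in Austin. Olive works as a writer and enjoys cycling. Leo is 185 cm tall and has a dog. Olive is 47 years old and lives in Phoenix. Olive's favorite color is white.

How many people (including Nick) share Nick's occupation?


Nick is a farmer. Count = 1

1


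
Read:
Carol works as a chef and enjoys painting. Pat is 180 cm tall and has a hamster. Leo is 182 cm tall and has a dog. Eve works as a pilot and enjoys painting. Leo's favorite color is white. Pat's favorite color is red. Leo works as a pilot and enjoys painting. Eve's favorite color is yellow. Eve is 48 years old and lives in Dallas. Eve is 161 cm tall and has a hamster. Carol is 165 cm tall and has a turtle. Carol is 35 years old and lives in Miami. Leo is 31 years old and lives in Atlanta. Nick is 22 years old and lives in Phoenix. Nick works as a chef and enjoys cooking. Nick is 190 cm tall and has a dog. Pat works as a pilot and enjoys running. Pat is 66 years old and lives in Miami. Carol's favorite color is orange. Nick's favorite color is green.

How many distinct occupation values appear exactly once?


Unique occupation values: 0

0


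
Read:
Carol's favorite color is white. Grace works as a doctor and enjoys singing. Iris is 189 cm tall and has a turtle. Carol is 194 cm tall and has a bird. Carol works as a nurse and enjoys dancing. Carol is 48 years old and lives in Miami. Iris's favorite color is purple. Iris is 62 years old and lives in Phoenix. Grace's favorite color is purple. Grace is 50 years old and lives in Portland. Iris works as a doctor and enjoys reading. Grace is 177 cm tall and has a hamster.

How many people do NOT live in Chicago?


Not in Chicago: 3

3


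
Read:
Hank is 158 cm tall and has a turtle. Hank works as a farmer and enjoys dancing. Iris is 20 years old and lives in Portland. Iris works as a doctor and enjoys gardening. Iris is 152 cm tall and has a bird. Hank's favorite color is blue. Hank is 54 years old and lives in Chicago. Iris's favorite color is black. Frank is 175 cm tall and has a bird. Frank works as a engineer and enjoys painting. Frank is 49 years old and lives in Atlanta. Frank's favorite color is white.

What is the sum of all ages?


49+20+54 = 123

123


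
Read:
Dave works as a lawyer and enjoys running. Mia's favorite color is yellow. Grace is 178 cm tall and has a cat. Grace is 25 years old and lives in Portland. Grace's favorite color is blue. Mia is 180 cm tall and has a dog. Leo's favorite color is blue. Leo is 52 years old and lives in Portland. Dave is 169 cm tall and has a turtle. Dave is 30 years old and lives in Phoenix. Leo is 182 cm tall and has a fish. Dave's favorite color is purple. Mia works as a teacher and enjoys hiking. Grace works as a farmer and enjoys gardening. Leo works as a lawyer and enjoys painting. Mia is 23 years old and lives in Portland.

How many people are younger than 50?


Filter: 3

3


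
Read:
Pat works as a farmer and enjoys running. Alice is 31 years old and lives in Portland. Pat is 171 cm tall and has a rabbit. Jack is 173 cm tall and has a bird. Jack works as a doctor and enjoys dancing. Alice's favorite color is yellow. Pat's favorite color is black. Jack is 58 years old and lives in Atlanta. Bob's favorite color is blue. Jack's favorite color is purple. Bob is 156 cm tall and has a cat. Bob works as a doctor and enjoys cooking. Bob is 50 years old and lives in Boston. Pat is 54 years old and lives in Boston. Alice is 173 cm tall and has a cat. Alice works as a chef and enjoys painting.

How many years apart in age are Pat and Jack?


54 vs 58, diff = 4

4


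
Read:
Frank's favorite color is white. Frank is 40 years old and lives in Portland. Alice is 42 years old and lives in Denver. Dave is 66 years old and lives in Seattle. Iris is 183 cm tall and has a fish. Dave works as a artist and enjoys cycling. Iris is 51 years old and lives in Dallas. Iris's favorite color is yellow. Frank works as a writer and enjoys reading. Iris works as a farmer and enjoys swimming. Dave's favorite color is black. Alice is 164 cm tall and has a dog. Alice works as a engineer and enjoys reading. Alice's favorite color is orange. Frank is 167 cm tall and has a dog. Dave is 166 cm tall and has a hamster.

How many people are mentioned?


People: Alice, Frank, Iris, Dave. Count = 4

4


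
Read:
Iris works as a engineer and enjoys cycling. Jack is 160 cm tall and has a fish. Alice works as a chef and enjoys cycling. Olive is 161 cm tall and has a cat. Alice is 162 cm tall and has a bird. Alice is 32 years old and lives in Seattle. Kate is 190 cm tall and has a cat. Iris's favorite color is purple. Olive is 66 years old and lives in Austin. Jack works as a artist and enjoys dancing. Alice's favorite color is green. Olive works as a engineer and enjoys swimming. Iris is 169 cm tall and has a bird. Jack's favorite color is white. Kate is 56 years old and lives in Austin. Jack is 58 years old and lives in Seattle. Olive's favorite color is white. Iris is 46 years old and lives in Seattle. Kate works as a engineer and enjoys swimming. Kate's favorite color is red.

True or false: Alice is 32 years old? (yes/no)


Alice is actually 32. yes

yes


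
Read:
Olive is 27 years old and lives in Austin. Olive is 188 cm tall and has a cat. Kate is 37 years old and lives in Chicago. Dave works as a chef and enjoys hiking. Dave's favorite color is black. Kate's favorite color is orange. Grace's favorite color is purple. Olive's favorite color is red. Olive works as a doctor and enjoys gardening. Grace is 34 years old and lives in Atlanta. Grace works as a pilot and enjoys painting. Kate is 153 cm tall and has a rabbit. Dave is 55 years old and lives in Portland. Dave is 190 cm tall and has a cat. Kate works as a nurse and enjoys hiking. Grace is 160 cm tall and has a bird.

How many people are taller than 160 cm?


Taller than 160: 2

2


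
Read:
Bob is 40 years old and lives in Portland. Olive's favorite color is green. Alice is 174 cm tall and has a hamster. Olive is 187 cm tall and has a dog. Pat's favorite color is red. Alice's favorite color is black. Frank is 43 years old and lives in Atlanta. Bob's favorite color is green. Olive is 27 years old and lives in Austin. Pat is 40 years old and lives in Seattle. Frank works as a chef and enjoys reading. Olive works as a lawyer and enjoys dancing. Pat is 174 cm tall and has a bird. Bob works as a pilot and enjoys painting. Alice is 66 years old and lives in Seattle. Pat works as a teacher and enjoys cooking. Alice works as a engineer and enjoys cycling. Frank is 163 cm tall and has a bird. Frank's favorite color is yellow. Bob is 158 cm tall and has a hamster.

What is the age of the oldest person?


Oldest: Alice at 66

66


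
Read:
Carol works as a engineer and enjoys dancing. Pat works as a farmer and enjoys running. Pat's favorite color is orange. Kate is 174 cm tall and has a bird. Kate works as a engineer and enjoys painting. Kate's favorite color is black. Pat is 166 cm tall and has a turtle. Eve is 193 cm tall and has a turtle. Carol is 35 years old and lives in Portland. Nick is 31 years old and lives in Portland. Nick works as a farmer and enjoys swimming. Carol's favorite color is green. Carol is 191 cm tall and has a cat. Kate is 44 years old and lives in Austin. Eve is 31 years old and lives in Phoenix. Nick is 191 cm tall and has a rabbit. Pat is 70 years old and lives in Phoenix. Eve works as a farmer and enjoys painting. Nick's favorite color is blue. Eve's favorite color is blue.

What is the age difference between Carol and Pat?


|35 - 70| = 35

35


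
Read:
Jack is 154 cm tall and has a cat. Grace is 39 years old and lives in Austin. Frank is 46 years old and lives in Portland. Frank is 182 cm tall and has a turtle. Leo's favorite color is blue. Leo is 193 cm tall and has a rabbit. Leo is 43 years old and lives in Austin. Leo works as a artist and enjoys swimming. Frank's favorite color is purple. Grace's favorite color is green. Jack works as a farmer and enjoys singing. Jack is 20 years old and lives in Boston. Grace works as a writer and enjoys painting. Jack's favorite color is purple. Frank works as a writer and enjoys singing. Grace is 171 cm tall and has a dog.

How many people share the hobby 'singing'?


Count: 2

2


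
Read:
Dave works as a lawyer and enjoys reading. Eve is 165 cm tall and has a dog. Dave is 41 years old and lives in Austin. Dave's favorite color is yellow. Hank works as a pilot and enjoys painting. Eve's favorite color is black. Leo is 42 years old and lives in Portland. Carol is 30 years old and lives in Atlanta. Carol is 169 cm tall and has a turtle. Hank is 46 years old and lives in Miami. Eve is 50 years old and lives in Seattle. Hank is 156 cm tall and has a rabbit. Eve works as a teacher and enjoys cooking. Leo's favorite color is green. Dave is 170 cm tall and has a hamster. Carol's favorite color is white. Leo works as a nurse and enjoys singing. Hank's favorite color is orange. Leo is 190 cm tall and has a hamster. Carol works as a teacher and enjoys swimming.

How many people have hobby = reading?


Count: 1

1


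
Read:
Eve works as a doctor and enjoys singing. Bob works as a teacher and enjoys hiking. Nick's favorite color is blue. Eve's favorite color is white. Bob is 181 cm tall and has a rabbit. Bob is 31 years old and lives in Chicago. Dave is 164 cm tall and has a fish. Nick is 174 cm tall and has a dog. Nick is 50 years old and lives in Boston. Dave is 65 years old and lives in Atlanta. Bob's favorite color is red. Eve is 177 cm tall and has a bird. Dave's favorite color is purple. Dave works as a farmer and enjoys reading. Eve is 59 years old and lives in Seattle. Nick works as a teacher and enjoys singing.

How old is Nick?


Nick is 50 years old

50


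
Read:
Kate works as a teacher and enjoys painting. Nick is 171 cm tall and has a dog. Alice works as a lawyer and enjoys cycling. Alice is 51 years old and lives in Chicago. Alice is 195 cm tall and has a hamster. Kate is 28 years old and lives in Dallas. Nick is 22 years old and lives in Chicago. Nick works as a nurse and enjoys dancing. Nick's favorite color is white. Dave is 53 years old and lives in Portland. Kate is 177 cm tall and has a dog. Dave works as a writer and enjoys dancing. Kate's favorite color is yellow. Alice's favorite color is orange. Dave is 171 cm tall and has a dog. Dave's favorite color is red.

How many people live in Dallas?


Count in Dallas: 1

1


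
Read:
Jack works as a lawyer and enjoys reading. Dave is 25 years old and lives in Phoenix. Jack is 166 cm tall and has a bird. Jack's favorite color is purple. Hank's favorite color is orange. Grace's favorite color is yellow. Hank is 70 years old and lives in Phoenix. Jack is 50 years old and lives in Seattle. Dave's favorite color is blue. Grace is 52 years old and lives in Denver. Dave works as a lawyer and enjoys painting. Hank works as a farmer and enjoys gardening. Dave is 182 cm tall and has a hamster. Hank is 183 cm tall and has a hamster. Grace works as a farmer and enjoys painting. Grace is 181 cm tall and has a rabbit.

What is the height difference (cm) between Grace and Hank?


|181 - 183| = 2

2


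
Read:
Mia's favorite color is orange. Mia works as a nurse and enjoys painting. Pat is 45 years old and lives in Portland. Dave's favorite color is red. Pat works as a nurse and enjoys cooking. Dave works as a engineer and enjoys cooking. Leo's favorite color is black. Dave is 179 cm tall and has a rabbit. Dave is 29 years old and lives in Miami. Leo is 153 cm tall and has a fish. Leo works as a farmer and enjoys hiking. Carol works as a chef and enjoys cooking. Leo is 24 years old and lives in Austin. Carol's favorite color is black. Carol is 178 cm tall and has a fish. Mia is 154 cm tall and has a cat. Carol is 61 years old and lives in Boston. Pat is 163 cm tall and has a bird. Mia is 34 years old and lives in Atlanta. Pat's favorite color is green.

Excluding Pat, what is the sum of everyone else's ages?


Sum (excluding Pat): 148

148


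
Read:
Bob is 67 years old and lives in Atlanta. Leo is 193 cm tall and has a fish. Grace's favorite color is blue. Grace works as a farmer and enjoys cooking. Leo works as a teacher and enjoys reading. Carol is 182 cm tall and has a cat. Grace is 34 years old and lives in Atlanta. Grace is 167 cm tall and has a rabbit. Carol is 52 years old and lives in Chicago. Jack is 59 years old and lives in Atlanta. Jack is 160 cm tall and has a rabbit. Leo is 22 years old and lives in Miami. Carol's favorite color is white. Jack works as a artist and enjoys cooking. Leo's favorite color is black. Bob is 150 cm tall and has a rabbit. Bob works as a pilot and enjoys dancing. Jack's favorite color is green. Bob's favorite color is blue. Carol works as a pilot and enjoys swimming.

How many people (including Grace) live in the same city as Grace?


Grace lives in Atlanta. Count = 3

3


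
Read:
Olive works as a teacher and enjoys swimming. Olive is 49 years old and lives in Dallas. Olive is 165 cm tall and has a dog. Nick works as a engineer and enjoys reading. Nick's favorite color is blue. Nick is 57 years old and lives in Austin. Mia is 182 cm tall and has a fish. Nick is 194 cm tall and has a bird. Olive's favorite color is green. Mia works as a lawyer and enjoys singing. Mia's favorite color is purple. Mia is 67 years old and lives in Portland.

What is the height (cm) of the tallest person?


Tallest: Nick at 194 cm

194


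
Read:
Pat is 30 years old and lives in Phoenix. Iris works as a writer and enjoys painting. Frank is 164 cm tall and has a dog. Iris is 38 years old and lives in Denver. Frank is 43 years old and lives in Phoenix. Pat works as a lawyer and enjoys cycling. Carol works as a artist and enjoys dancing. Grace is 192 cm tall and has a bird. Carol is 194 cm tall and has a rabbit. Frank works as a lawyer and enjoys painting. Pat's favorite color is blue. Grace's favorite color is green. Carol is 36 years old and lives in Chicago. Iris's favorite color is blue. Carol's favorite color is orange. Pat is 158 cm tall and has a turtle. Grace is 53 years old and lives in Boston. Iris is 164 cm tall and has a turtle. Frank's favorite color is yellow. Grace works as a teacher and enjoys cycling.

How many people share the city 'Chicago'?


Count: 1

1


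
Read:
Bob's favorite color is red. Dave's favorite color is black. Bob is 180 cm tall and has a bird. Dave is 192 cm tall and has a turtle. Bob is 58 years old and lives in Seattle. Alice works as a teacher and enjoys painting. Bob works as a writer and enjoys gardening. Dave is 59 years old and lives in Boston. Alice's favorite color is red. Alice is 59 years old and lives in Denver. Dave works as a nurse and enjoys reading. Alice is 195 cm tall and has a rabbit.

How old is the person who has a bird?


Person with bird is Bob, age 58

58
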